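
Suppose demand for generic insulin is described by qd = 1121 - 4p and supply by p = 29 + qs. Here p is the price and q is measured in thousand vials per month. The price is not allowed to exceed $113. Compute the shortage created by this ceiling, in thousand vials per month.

Rearranging supply gives qs = p - 29. Equilibrium: 1121 - 4p = p - 29, so 1150 = 5p and p* = 230, q* = 201.
Since 113 < 230, the ceiling is binding.
At p = 113: qd = 1121 - 4·113 = 669 and qs = 113 - 29 = 84.
Shortage = qd - qs = 669 - 84 = 585.

585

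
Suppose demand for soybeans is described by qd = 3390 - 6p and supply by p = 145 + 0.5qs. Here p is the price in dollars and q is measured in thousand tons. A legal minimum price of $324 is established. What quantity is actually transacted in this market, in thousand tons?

Rearranging supply gives qs = 2p - 290. Without the control the market clears where 3390 - 6p = 2p - 290, i.e. p* = 460 and q* = 630.
Since 324 is below p* = 460, the floor does not bind and the free-market outcome prevails.

630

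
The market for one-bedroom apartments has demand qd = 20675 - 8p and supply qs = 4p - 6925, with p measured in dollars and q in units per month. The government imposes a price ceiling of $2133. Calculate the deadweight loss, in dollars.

Equilibrium: 20675 - 8p = 4p - 6925, so 27600 = 12p and p* = 2300, q* = 2275.
Since 2133 < 2300, the ceiling is binding.
At p = 2133: qd = 20675 - 8·2133 = 3611 and qs = 4·2133 - 6925 = 1607.
Quantity traded falls to 1607. At q = 1607 the demand price is (20675 - 1607)/8 = 2383.5 and the supply price is (6925 + 1607)/4 = 2133.
Deadweight loss = ½ · (2383.5 - 2133) · (2275 - 1607) = ½ · 250.5 · 668 = 83667.

83667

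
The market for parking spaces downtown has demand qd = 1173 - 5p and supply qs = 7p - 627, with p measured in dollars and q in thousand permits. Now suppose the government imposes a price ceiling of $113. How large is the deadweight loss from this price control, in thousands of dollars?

11499.6

Setting quantity demanded equal to quantity supplied, 1173 - 5p = 7p - 627, gives p* = 150 and q* = 423.
Because the ceiling (113) lies below the market-clearing price, it is binding.
At p = 113: qd = 1173 - 5·113 = 608 and qs = 7·113 - 627 = 164.
Quantity traded falls to 164. At q = 164 the demand price is (1173 - 164)/5 = 201.8 and the supply price is (627 + 164)/7 = 113.
Deadweight loss = ½ · (201.8 - 113) · (423 - 164) = ½ · 88.8 · 259 = 11499.6.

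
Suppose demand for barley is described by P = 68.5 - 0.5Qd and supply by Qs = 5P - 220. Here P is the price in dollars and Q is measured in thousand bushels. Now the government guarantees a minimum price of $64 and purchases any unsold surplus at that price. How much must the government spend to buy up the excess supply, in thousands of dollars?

5824

Rearranging demand gives Qd = 137 - 2P. In a free market, 137 - 2P = 5P - 220 gives the equilibrium P* = 51, Q* = 35.
The floor of 64 is above the equilibrium price 51, so it binds.
At P = 64: Qd = 137 - 2·64 = 9 and Qs = 5·64 - 220 = 100.
Surplus = Qs - Qd = 91.
Government expenditure = surplus × support price = 91 × 64 = 5824.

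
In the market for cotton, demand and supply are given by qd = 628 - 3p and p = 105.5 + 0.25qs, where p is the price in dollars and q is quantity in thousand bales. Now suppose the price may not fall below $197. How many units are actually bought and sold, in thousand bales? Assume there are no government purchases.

37

Rearranging supply gives qs = 4p - 422. Equilibrium: 628 - 3p = 4p - 422, so 1050 = 7p and p* = 150, q* = 178.
Since 197 > 150, the floor is binding.
At p = 197: qd = 628 - 3·197 = 37 and qs = 4·197 - 422 = 366.
The quantity actually transacted is the short side, demand: 37.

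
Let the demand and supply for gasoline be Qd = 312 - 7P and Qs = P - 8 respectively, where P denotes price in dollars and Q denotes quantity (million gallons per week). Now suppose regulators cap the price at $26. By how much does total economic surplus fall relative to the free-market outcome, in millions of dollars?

Without the control the market clears where 312 - 7P = P - 8, i.e. P* = 40 and Q* = 32.
Since 26 < 40, the ceiling is binding.
At P = 26: Qd = 312 - 7·26 = 130 and Qs = 26 - 8 = 18.
Quantity traded falls to 18. At Q = 18 the demand price is (312 - 18)/7 = 42 and the supply price is 8 + 18 = 26.
Deadweight loss = ½ · (42 - 26) · (32 - 18) = ½ · 16 · 14 = 112.

112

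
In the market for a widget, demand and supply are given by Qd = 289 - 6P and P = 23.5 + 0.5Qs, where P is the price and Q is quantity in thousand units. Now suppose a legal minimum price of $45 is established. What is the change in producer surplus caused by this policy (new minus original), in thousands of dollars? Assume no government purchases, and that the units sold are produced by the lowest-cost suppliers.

Rearranging supply gives Qs = 2P - 47. Without the control the market clears where 289 - 6P = 2P - 47, i.e. P* = 42 and Q* = 37.
Since 45 > 42, the floor is binding.
At P = 45: Qd = 289 - 6·45 = 19 and Qs = 2·45 - 47 = 43.
Producer surplus without the control is ½ · (42 - 23.5) · 37 = 342.25.
With the floor, 19 units are sold at 45. The supply price at Q = 19 is 33, so PS = ½ · [(45 - 23.5) + (45 - 33)] · 19 = 318.25.
Change in producer surplus = 318.25 - 342.25 = -24.

-24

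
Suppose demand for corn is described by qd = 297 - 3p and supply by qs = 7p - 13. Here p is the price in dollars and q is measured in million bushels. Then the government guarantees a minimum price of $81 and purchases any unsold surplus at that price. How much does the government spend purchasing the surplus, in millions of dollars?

40500

Setting quantity demanded equal to quantity supplied, 297 - 3p = 7p - 13, gives p* = 31 and q* = 204.
Since 81 > 31, the floor is binding.
At p = 81: qd = 297 - 3·81 = 54 and qs = 7·81 - 13 = 554.
Surplus = qs - qd = 500.
Government expenditure = surplus × support price = 500 × 81 = 40500.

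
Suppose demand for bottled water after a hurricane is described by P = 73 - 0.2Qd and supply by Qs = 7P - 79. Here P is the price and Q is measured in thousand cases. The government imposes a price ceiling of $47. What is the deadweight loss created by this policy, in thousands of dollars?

0

Rearranging demand gives Qd = 365 - 5P. Setting quantity demanded equal to quantity supplied, 365 - 5P = 7P - 79, gives P* = 37 and Q* = 180.
Since 47 is above P* = 37, the ceiling does not bind and the free-market outcome prevails.
Since the control does not bind, no trades are prevented and deadweight loss is zero.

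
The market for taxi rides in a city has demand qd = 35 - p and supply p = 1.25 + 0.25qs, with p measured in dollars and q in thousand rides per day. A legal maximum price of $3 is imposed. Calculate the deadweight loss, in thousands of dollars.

250

Rearranging supply gives qs = 4p - 5. Without the control the market clears where 35 - p = 4p - 5, i.e. p* = 8 and q* = 27.
Because the ceiling (3) lies below the market-clearing price, it is binding.
At p = 3: qd = 35 - 3 = 32 and qs = 4·3 - 5 = 7.
Quantity traded falls to 7. At q = 7 the demand price is 35 - 7 = 28 and the supply price is (5 + 7)/4 = 3.
Deadweight loss = ½ · (28 - 3) · (27 - 7) = ½ · 25 · 20 = 250.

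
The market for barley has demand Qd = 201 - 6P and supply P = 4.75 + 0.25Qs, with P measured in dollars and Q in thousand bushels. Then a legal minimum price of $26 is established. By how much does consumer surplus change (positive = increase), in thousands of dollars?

Rearranging supply gives Qs = 4P - 19. Setting quantity demanded equal to quantity supplied, 201 - 6P = 4P - 19, gives P* = 22 and Q* = 69.
Because the floor (26) lies above the market-clearing price, it is binding.
At P = 26: Qd = 201 - 6·26 = 45 and Qs = 4·26 - 19 = 85.
Consumer surplus without the control is ½ · (33.5 - 22) · 69 = 396.75.
With the floor, consumers buy 45 units at 26, so CS = ½ · (33.5 - 26) · 45 = 168.75.
Change in consumer surplus = 168.75 - 396.75 = -228.

-228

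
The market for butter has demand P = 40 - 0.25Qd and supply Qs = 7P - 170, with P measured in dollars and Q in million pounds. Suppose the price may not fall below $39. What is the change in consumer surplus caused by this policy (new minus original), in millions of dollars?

Rearranging demand gives Qd = 160 - 4P. Without the control the market clears where 160 - 4P = 7P - 170, i.e. P* = 30 and Q* = 40.
Since 39 > 30, the floor is binding.
At P = 39: Qd = 160 - 4·39 = 4 and Qs = 7·39 - 170 = 103.
Consumer surplus without the control is ½ · (40 - 30) · 40 = 200.
With the floor, consumers buy 4 units at 39, so CS = ½ · (40 - 39) · 4 = 2.
Change in consumer surplus = 2 - 200 = -198.

-198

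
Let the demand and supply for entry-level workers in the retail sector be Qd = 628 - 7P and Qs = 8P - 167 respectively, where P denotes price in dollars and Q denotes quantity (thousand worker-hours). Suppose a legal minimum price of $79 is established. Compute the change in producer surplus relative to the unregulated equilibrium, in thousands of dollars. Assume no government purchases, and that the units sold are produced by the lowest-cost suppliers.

-120.25

Setting quantity demanded equal to quantity supplied, 628 - 7P = 8P - 167, gives P* = 53 and Q* = 257.
Since 79 > 53, the floor is binding.
At P = 79: Qd = 628 - 7·79 = 75 and Qs = 8·79 - 167 = 465.
Producer surplus without the control is ½ · (53 - 20.875) · 257 = 4128.0625.
With the floor, 75 units are sold at 79. The supply price at Q = 75 is 30.25, so PS = ½ · [(79 - 20.875) + (79 - 30.25)] · 75 = 4007.8125.
Change in producer surplus = 4007.8125 - 4128.0625 = -120.25.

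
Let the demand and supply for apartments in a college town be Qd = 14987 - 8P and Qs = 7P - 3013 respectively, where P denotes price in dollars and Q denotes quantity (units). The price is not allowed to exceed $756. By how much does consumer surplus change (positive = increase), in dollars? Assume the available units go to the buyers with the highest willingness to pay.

408147

Setting quantity demanded equal to quantity supplied, 14987 - 8P = 7P - 3013, gives P* = 1200 and Q* = 5387.
The ceiling of 756 is below the equilibrium price 1200, so it binds.
At P = 756: Qd = 14987 - 8·756 = 8939 and Qs = 7·756 - 3013 = 2279.
Consumer surplus without the control is ½ · (1873.375 - 1200) · 5387 = 1813735.5625.
With the ceiling, 2279 units are sold at 756 (assume they go to the highest-value buyers). The demand price at Q = 2279 is 1588.5, so CS = ½ · [(1873.375 - 756) + (1588.5 - 756)] · 2279 = 2221882.5625.
Change in consumer surplus = 2221882.5625 - 1813735.5625 = 408147.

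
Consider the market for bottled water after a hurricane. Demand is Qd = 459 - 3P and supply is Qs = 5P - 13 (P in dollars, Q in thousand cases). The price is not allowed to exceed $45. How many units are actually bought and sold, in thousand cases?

212

Equilibrium: 459 - 3P = 5P - 13, so 472 = 8P and P* = 59, Q* = 282.
The ceiling of 45 is below the equilibrium price 59, so it binds.
At P = 45: Qd = 459 - 3·45 = 324 and Qs = 5·45 - 13 = 212.
The quantity actually transacted is the short side, supply: 212.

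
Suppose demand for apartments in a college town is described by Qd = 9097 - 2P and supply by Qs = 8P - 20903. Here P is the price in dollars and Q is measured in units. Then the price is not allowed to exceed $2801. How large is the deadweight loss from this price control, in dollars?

792020

Without the control the market clears where 9097 - 2P = 8P - 20903, i.e. P* = 3000 and Q* = 3097.
The ceiling of 2801 is below the equilibrium price 3000, so it binds.
At P = 2801: Qd = 9097 - 2·2801 = 3495 and Qs = 8·2801 - 20903 = 1505.
Quantity traded falls to 1505. At Q = 1505 the demand price is (9097 - 1505)/2 = 3796 and the supply price is (20903 + 1505)/8 = 2801.
Deadweight loss = ½ · (3796 - 2801) · (3097 - 1505) = ½ · 995 · 1592 = 792020.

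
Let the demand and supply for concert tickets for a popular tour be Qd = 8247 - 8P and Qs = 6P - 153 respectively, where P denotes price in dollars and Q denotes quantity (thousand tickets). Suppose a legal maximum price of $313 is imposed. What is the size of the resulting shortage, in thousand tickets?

Setting quantity demanded equal to quantity supplied, 8247 - 8P = 6P - 153, gives P* = 600 and Q* = 3447.
The ceiling of 313 is below the equilibrium price 600, so it binds.
At P = 313: Qd = 8247 - 8·313 = 5743 and Qs = 6·313 - 153 = 1725.
Shortage = Qd - Qs = 5743 - 1725 = 4018.

4018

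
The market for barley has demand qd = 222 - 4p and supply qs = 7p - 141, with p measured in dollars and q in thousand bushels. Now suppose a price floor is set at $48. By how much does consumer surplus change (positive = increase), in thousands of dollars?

Without the control the market clears where 222 - 4p = 7p - 141, i.e. p* = 33 and q* = 90.
The floor of 48 is above the equilibrium price 33, so it binds.
At p = 48: qd = 222 - 4·48 = 30 and qs = 7·48 - 141 = 195.
Consumer surplus without the control is ½ · (55.5 - 33) · 90 = 1012.5.
With the floor, consumers buy 30 units at 48, so CS = ½ · (55.5 - 48) · 30 = 112.5.
Change in consumer surplus = 112.5 - 1012.5 = -900.

-900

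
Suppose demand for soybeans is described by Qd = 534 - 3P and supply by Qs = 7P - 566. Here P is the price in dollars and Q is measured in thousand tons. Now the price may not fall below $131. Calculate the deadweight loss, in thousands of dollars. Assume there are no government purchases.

Equilibrium: 534 - 3P = 7P - 566, so 1100 = 10P and P* = 110, Q* = 204.
The floor of 131 is above the equilibrium price 110, so it binds.
At P = 131: Qd = 534 - 3·131 = 141 and Qs = 7·131 - 566 = 351.
Quantity traded falls to 141. At Q = 141 the demand price is (534 - 141)/3 = 131 and the supply price is (566 + 141)/7 = 101.
Deadweight loss = ½ · (131 - 101) · (204 - 141) = ½ · 30 · 63 = 945.

945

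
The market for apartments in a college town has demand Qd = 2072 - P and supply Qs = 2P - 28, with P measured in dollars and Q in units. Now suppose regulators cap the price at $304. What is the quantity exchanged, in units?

580

Equilibrium: 2072 - P = 2P - 28, so 2100 = 3P and P* = 700, Q* = 1372.
Because the ceiling (304) lies below the market-clearing price, it is binding.
At P = 304: Qd = 2072 - 304 = 1768 and Qs = 2·304 - 28 = 580.
The quantity actually transacted is the short side, supply: 580.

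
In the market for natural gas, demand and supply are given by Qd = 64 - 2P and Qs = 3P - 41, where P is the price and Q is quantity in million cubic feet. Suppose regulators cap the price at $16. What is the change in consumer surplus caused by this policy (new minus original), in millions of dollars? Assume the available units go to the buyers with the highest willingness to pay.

-21.25

Without the control the market clears where 64 - 2P = 3P - 41, i.e. P* = 21 and Q* = 22.
Since 16 < 21, the ceiling is binding.
At P = 16: Qd = 64 - 2·16 = 32 and Qs = 3·16 - 41 = 7.
Consumer surplus without the control is ½ · (32 - 21) · 22 = 121.
With the ceiling, 7 units are sold at 16 (assume they go to the highest-value buyers). The demand price at Q = 7 is 28.5, so CS = ½ · [(32 - 16) + (28.5 - 16)] · 7 = 99.75.
Change in consumer surplus = 99.75 - 121 = -21.25.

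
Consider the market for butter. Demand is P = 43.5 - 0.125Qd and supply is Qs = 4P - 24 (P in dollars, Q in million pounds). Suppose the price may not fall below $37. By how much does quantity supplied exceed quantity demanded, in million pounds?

Rearranging demand gives Qd = 348 - 8P. Without the control the market clears where 348 - 8P = 4P - 24, i.e. P* = 31 and Q* = 100.
The floor of 37 is above the equilibrium price 31, so it binds.
At P = 37: Qd = 348 - 8·37 = 52 and Qs = 4·37 - 24 = 124.
Surplus = Qs - Qd = 124 - 52 = 72.

72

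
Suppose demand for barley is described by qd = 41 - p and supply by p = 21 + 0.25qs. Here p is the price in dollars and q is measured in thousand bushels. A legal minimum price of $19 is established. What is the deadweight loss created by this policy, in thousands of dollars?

Rearranging supply gives qs = 4p - 84. Without the control the market clears where 41 - p = 4p - 84, i.e. p* = 25 and q* = 16.
The floor of 19 is below the equilibrium price 25, so it is not binding; the market clears at p* = 25, q* = 16.
Since the control does not bind, no trades are prevented and deadweight loss is zero.

0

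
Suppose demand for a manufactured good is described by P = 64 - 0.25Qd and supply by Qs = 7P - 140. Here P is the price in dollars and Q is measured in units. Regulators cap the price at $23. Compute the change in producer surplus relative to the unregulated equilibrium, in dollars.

-864.5

Rearranging demand gives Qd = 256 - 4P. Setting quantity demanded equal to quantity supplied, 256 - 4P = 7P - 140, gives P* = 36 and Q* = 112.
The ceiling of 23 is below the equilibrium price 36, so it binds.
At P = 23: Qd = 256 - 4·23 = 164 and Qs = 7·23 - 140 = 21.
Producer surplus without the control is ½ · (36 - 20) · 112 = 896.
With the ceiling, producers sell 21 units at 23, so PS = ½ · (23 - 20) · 21 = 31.5.
Change in producer surplus = 31.5 - 896 = -864.5.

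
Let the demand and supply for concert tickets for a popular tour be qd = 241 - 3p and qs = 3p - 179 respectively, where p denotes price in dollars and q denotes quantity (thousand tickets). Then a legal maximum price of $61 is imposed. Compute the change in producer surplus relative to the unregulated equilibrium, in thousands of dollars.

-157.5

Setting quantity demanded equal to quantity supplied, 241 - 3p = 3p - 179, gives p* = 70 and q* = 31.
The ceiling of 61 is below the equilibrium price 70, so it binds.
At p = 61: qd = 241 - 3·61 = 58 and qs = 3·61 - 179 = 4.
Producer surplus without the control is ½ · (70 - 179/3) · 31 = 961/6.
With the ceiling, producers sell 4 units at 61, so PS = ½ · (61 - 179/3) · 4 = 8/3.
Change in producer surplus = 8/3 - 961/6 = -157.5.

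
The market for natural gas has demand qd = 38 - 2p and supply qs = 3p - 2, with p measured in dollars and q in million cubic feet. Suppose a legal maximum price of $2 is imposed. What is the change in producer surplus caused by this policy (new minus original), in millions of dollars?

Equilibrium: 38 - 2p = 3p - 2, so 40 = 5p and p* = 8, q* = 22.
Because the ceiling (2) lies below the market-clearing price, it is binding.
At p = 2: qd = 38 - 2·2 = 34 and qs = 3·2 - 2 = 4.
Producer surplus without the control is ½ · (8 - 2/3) · 22 = 242/3.
With the ceiling, producers sell 4 units at 2, so PS = ½ · (2 - 2/3) · 4 = 8/3.
Change in producer surplus = 8/3 - 242/3 = -78.

-78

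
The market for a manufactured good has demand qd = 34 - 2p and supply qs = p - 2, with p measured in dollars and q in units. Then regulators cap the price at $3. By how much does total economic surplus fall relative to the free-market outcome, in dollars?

Without the control the market clears where 34 - 2p = p - 2, i.e. p* = 12 and q* = 10.
The ceiling of 3 is below the equilibrium price 12, so it binds.
At p = 3: qd = 34 - 2·3 = 28 and qs = 3 - 2 = 1.
Quantity traded falls to 1. At q = 1 the demand price is (34 - 1)/2 = 16.5 and the supply price is 2 + 1 = 3.
Deadweight loss = ½ · (16.5 - 3) · (10 - 1) = ½ · 13.5 · 9 = 60.75.

60.75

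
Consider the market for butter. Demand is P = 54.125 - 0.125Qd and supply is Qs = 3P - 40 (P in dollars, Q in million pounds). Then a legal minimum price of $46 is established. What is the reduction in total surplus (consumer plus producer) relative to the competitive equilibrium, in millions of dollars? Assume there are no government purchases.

132

Rearranging demand gives Qd = 433 - 8P. Without the control the market clears where 433 - 8P = 3P - 40, i.e. P* = 43 and Q* = 89.
Since 46 > 43, the floor is binding.
At P = 46: Qd = 433 - 8·46 = 65 and Qs = 3·46 - 40 = 98.
Quantity traded falls to 65. At Q = 65 the demand price is (433 - 65)/8 = 46 and the supply price is (40 + 65)/3 = 35.
Deadweight loss = ½ · (46 - 35) · (89 - 65) = ½ · 11 · 24 = 132.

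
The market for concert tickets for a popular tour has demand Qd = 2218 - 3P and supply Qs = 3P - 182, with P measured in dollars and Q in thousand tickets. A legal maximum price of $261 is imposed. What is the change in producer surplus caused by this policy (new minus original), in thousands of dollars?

Setting quantity demanded equal to quantity supplied, 2218 - 3P = 3P - 182, gives P* = 400 and Q* = 1018.
The ceiling of 261 is below the equilibrium price 400, so it binds.
At P = 261: Qd = 2218 - 3·261 = 1435 and Qs = 3·261 - 182 = 601.
Producer surplus without the control is ½ · (400 - 182/3) · 1018 = 518162/3.
With the ceiling, producers sell 601 units at 261, so PS = ½ · (261 - 182/3) · 601 = 361201/6.
Change in producer surplus = 361201/6 - 518162/3 = -112520.5.

-112520.5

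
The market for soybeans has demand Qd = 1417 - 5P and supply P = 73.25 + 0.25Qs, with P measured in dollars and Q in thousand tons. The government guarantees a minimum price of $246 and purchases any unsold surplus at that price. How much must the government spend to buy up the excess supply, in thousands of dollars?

Rearranging supply gives Qs = 4P - 293. Without the control the market clears where 1417 - 5P = 4P - 293, i.e. P* = 190 and Q* = 467.
Since 246 > 190, the floor is binding.
At P = 246: Qd = 1417 - 5·246 = 187 and Qs = 4·246 - 293 = 691.
Surplus = Qs - Qd = 504.
Government expenditure = surplus × support price = 504 × 246 = 123984.

123984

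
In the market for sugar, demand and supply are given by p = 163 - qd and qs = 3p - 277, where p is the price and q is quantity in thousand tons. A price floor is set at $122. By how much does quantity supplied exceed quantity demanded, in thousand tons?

48

Rearranging demand gives qd = 163 - p. Setting quantity demanded equal to quantity supplied, 163 - p = 3p - 277, gives p* = 110 and q* = 53.
Since 122 > 110, the floor is binding.
At p = 122: qd = 163 - 122 = 41 and qs = 3·122 - 277 = 89.
Surplus = qs - qd = 89 - 41 = 48.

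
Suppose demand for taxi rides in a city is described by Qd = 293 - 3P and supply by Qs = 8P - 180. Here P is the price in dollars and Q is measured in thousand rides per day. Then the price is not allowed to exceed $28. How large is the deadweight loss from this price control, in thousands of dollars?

3300

Equilibrium: 293 - 3P = 8P - 180, so 473 = 11P and P* = 43, Q* = 164.
Because the ceiling (28) lies below the market-clearing price, it is binding.
At P = 28: Qd = 293 - 3·28 = 209 and Qs = 8·28 - 180 = 44.
Quantity traded falls to 44. At Q = 44 the demand price is (293 - 44)/3 = 83 and the supply price is (180 + 44)/8 = 28.
Deadweight loss = ½ · (83 - 28) · (164 - 44) = ½ · 55 · 120 = 3300.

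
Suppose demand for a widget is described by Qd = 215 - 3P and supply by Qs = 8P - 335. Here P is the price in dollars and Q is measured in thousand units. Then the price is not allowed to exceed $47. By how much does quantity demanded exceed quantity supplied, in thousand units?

33

Equilibrium: 215 - 3P = 8P - 335, so 550 = 11P and P* = 50, Q* = 65.
Because the ceiling (47) lies below the market-clearing price, it is binding.
At P = 47: Qd = 215 - 3·47 = 74 and Qs = 8·47 - 335 = 41.
Shortage = Qd - Qs = 74 - 41 = 33.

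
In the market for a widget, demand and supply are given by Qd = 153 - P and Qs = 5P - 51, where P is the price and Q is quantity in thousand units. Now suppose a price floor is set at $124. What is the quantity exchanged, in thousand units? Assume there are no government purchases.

29

Without the control the market clears where 153 - P = 5P - 51, i.e. P* = 34 and Q* = 119.
Because the floor (124) lies above the market-clearing price, it is binding.
At P = 124: Qd = 153 - 124 = 29 and Qs = 5·124 - 51 = 569.
The quantity actually transacted is the short side, demand: 29.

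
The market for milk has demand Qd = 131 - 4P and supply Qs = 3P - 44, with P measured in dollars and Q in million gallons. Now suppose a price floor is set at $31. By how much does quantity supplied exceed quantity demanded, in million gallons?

42

Setting quantity demanded equal to quantity supplied, 131 - 4P = 3P - 44, gives P* = 25 and Q* = 31.
The floor of 31 is above the equilibrium price 25, so it binds.
At P = 31: Qd = 131 - 4·31 = 7 and Qs = 3·31 - 44 = 49.
Surplus = Qs - Qd = 49 - 7 = 42.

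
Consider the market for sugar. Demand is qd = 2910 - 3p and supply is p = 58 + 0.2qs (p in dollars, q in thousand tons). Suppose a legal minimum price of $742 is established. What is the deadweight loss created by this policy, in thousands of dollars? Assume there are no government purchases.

Rearranging supply gives qs = 5p - 290. Equilibrium: 2910 - 3p = 5p - 290, so 3200 = 8p and p* = 400, q* = 1710.
Because the floor (742) lies above the market-clearing price, it is binding.
At p = 742: qd = 2910 - 3·742 = 684 and qs = 5·742 - 290 = 3420.
Quantity traded falls to 684. At q = 684 the demand price is (2910 - 684)/3 = 742 and the supply price is (290 + 684)/5 = 194.8.
Deadweight loss = ½ · (742 - 194.8) · (1710 - 684) = ½ · 547.2 · 1026 = 280713.6.

280713.6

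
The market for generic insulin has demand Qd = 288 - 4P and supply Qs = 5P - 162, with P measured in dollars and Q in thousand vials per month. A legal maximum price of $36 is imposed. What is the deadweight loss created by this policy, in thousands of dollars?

1102.5

In a free market, 288 - 4P = 5P - 162 gives the equilibrium P* = 50, Q* = 88.
Because the ceiling (36) lies below the market-clearing price, it is binding.
At P = 36: Qd = 288 - 4·36 = 144 and Qs = 5·36 - 162 = 18.
Quantity traded falls to 18. At Q = 18 the demand price is (288 - 18)/4 = 67.5 and the supply price is (162 + 18)/5 = 36.
Deadweight loss = ½ · (67.5 - 36) · (88 - 18) = ½ · 31.5 · 70 = 1102.5.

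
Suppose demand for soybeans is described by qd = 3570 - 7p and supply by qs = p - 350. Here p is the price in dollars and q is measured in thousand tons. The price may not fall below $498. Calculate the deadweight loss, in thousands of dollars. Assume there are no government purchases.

1792

Equilibrium: 3570 - 7p = p - 350, so 3920 = 8p and p* = 490, q* = 140.
Since 498 > 490, the floor is binding.
At p = 498: qd = 3570 - 7·498 = 84 and qs = 498 - 350 = 148.
Quantity traded falls to 84. At q = 84 the demand price is (3570 - 84)/7 = 498 and the supply price is 350 + 84 = 434.
Deadweight loss = ½ · (498 - 434) · (140 - 84) = ½ · 64 · 56 = 1792.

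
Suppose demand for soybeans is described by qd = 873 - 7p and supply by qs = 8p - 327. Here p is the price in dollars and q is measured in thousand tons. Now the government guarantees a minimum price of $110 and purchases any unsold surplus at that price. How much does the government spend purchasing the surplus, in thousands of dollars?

In a free market, 873 - 7p = 8p - 327 gives the equilibrium p* = 80, q* = 313.
The floor of 110 is above the equilibrium price 80, so it binds.
At p = 110: qd = 873 - 7·110 = 103 and qs = 8·110 - 327 = 553.
Surplus = qs - qd = 450.
Government expenditure = surplus × support price = 450 × 110 = 49500.

49500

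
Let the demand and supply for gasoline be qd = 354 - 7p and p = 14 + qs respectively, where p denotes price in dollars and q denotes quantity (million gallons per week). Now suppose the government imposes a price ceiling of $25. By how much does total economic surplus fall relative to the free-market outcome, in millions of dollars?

Rearranging supply gives qs = p - 14. In a free market, 354 - 7p = p - 14 gives the equilibrium p* = 46, q* = 32.
Because the ceiling (25) lies below the market-clearing price, it is binding.
At p = 25: qd = 354 - 7·25 = 179 and qs = 25 - 14 = 11.
Quantity traded falls to 11. At q = 11 the demand price is (354 - 11)/7 = 49 and the supply price is 14 + 11 = 25.
Deadweight loss = ½ · (49 - 25) · (32 - 11) = ½ · 24 · 21 = 252.

252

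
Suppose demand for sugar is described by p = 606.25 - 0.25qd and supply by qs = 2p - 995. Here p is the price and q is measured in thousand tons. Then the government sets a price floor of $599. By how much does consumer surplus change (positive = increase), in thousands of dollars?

Rearranging demand gives qd = 2425 - 4p. In a free market, 2425 - 4p = 2p - 995 gives the equilibrium p* = 570, q* = 145.
Since 599 > 570, the floor is binding.
At p = 599: qd = 2425 - 4·599 = 29 and qs = 2·599 - 995 = 203.
Consumer surplus without the control is ½ · (606.25 - 570) · 145 = 2628.125.
With the floor, consumers buy 29 units at 599, so CS = ½ · (606.25 - 599) · 29 = 105.125.
Change in consumer surplus = 105.125 - 2628.125 = -2523.

-2523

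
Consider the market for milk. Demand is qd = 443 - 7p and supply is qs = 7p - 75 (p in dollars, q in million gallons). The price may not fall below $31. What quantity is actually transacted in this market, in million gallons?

In a free market, 443 - 7p = 7p - 75 gives the equilibrium p* = 37, q* = 184.
The floor of 31 is below the equilibrium price 37, so it is not binding; the market clears at p* = 37, q* = 184.

184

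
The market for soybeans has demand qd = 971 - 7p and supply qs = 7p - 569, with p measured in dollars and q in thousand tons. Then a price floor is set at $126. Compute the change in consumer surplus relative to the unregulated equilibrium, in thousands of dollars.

Without the control the market clears where 971 - 7p = 7p - 569, i.e. p* = 110 and q* = 201.
Because the floor (126) lies above the market-clearing price, it is binding.
At p = 126: qd = 971 - 7·126 = 89 and qs = 7·126 - 569 = 313.
Consumer surplus without the control is ½ · (971/7 - 110) · 201 = 40401/14.
With the floor, consumers buy 89 units at 126, so CS = ½ · (971/7 - 126) · 89 = 7921/14.
Change in consumer surplus = 7921/14 - 40401/14 = -2320.

-2320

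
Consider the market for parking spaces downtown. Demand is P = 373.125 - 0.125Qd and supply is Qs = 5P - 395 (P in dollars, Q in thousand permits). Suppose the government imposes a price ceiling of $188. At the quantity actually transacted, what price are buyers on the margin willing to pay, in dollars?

305

Rearranging demand gives Qd = 2985 - 8P. Equilibrium: 2985 - 8P = 5P - 395, so 3380 = 13P and P* = 260, Q* = 905.
The ceiling of 188 is below the equilibrium price 260, so it binds.
At P = 188: Qd = 2985 - 8·188 = 1481 and Qs = 5·188 - 395 = 545.
Only 545 units reach the market. On the demand curve, the marginal buyer's willingness to pay at Q = 545 is (2985 - 545)/8 = 305.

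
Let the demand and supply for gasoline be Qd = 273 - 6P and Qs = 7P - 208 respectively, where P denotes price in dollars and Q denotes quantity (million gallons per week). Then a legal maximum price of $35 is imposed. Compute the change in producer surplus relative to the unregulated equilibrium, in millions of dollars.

-88

Without the control the market clears where 273 - 6P = 7P - 208, i.e. P* = 37 and Q* = 51.
Since 35 < 37, the ceiling is binding.
At P = 35: Qd = 273 - 6·35 = 63 and Qs = 7·35 - 208 = 37.
Producer surplus without the control is ½ · (37 - 208/7) · 51 = 2601/14.
With the ceiling, producers sell 37 units at 35, so PS = ½ · (35 - 208/7) · 37 = 1369/14.
Change in producer surplus = 1369/14 - 2601/14 = -88.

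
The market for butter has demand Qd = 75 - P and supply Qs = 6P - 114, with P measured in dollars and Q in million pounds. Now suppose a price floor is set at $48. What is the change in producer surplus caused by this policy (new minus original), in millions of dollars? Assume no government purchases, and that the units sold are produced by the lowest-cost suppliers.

Setting quantity demanded equal to quantity supplied, 75 - P = 6P - 114, gives P* = 27 and Q* = 48.
Because the floor (48) lies above the market-clearing price, it is binding.
At P = 48: Qd = 75 - 48 = 27 and Qs = 6·48 - 114 = 174.
Producer surplus without the control is ½ · (27 - 19) · 48 = 192.
With the floor, 27 units are sold at 48. The supply price at Q = 27 is 23.5, so PS = ½ · [(48 - 19) + (48 - 23.5)] · 27 = 722.25.
Change in producer surplus = 722.25 - 192 = 530.25.

530.25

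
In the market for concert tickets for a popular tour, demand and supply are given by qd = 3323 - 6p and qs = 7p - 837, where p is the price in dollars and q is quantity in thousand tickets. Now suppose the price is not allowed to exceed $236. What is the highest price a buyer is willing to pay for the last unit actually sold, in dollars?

Equilibrium: 3323 - 6p = 7p - 837, so 4160 = 13p and p* = 320, q* = 1403.
Because the ceiling (236) lies below the market-clearing price, it is binding.
At p = 236: qd = 3323 - 6·236 = 1907 and qs = 7·236 - 837 = 815.
Only 815 units reach the market. On the demand curve, the marginal buyer's willingness to pay at q = 815 is (3323 - 815)/6 = 418.

418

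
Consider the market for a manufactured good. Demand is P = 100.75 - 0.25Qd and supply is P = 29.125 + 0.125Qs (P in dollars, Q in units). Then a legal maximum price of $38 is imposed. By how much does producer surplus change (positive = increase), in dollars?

-1965

Rearranging demand gives Qd = 403 - 4P; rearranging supply gives Qs = 8P - 233. Without the control the market clears where 403 - 4P = 8P - 233, i.e. P* = 53 and Q* = 191.
Since 38 < 53, the ceiling is binding.
At P = 38: Qd = 403 - 4·38 = 251 and Qs = 8·38 - 233 = 71.
Producer surplus without the control is ½ · (53 - 29.125) · 191 = 2280.0625.
With the ceiling, producers sell 71 units at 38, so PS = ½ · (38 - 29.125) · 71 = 315.0625.
Change in producer surplus = 315.0625 - 2280.0625 = -1965.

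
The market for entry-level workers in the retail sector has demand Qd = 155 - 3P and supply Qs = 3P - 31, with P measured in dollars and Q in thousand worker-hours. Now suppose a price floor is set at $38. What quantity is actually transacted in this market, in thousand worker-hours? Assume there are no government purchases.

41

Without the control the market clears where 155 - 3P = 3P - 31, i.e. P* = 31 and Q* = 62.
Since 38 > 31, the floor is binding.
At P = 38: Qd = 155 - 3·38 = 41 and Qs = 3·38 - 31 = 83.
The quantity actually transacted is the short side, demand: 41.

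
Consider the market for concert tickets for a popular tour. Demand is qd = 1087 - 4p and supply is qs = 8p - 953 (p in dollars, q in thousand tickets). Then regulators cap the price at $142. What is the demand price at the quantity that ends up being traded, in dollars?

226

Without the control the market clears where 1087 - 4p = 8p - 953, i.e. p* = 170 and q* = 407.
Because the ceiling (142) lies below the market-clearing price, it is binding.
At p = 142: qd = 1087 - 4·142 = 519 and qs = 8·142 - 953 = 183.
Only 183 units reach the market. On the demand curve, the marginal buyer's willingness to pay at q = 183 is (1087 - 183)/4 = 226.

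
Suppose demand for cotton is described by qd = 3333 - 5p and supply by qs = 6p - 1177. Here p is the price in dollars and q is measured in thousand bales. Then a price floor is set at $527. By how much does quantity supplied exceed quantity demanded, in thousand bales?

In a free market, 3333 - 5p = 6p - 1177 gives the equilibrium p* = 410, q* = 1283.
The floor of 527 is above the equilibrium price 410, so it binds.
At p = 527: qd = 3333 - 5·527 = 698 and qs = 6·527 - 1177 = 1985.
Surplus = qs - qd = 1985 - 698 = 1287.

1287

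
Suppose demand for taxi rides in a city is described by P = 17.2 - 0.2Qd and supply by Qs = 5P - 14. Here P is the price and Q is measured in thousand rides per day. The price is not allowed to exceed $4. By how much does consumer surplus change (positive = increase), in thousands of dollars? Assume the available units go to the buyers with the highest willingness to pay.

-54

Rearranging demand gives Qd = 86 - 5P. Setting quantity demanded equal to quantity supplied, 86 - 5P = 5P - 14, gives P* = 10 and Q* = 36.
Because the ceiling (4) lies below the market-clearing price, it is binding.
At P = 4: Qd = 86 - 5·4 = 66 and Qs = 5·4 - 14 = 6.
Consumer surplus without the control is ½ · (17.2 - 10) · 36 = 129.6.
With the ceiling, 6 units are sold at 4 (assume they go to the highest-value buyers). The demand price at Q = 6 is 16, so CS = ½ · [(17.2 - 4) + (16 - 4)] · 6 = 75.6.
Change in consumer surplus = 75.6 - 129.6 = -54.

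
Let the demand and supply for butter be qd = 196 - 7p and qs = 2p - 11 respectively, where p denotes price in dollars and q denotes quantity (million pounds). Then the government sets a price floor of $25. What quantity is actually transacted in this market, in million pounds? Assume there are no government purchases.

21

Setting quantity demanded equal to quantity supplied, 196 - 7p = 2p - 11, gives p* = 23 and q* = 35.
Since 25 > 23, the floor is binding.
At p = 25: qd = 196 - 7·25 = 21 and qs = 2·25 - 11 = 39.
The quantity actually transacted is the short side, demand: 21.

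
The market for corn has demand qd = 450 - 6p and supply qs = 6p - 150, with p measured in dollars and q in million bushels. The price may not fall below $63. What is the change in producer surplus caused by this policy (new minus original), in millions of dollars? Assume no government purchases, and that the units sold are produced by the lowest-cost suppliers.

Setting quantity demanded equal to quantity supplied, 450 - 6p = 6p - 150, gives p* = 50 and q* = 150.
Because the floor (63) lies above the market-clearing price, it is binding.
At p = 63: qd = 450 - 6·63 = 72 and qs = 6·63 - 150 = 228.
Producer surplus without the control is ½ · (50 - 25) · 150 = 1875.
With the floor, 72 units are sold at 63. The supply price at q = 72 is 37, so PS = ½ · [(63 - 25) + (63 - 37)] · 72 = 2304.
Change in producer surplus = 2304 - 1875 = 429.

429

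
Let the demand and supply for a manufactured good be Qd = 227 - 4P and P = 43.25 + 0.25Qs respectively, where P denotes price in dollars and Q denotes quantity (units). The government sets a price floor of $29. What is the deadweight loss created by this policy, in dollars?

0

Rearranging supply gives Qs = 4P - 173. Without the control the market clears where 227 - 4P = 4P - 173, i.e. P* = 50 and Q* = 27.
The floor of 29 is below the equilibrium price 50, so it is not binding; the market clears at P* = 50, Q* = 27.
Since the control does not bind, no trades are prevented and deadweight loss is zero.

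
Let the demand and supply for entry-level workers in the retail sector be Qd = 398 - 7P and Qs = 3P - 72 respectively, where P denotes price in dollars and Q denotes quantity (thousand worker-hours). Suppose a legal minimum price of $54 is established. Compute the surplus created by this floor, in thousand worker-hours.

70

Without the control the market clears where 398 - 7P = 3P - 72, i.e. P* = 47 and Q* = 69.
Because the floor (54) lies above the market-clearing price, it is binding.
At P = 54: Qd = 398 - 7·54 = 20 and Qs = 3·54 - 72 = 90.
Surplus = Qs - Qd = 90 - 20 = 70.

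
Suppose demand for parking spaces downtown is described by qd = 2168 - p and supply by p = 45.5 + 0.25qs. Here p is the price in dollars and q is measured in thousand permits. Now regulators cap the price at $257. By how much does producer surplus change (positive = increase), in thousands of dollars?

-270936

Rearranging supply gives qs = 4p - 182. In a free market, 2168 - p = 4p - 182 gives the equilibrium p* = 470, q* = 1698.
Because the ceiling (257) lies below the market-clearing price, it is binding.
At p = 257: qd = 2168 - 257 = 1911 and qs = 4·257 - 182 = 846.
Producer surplus without the control is ½ · (470 - 45.5) · 1698 = 360400.5.
With the ceiling, producers sell 846 units at 257, so PS = ½ · (257 - 45.5) · 846 = 89464.5.
Change in producer surplus = 89464.5 - 360400.5 = -270936.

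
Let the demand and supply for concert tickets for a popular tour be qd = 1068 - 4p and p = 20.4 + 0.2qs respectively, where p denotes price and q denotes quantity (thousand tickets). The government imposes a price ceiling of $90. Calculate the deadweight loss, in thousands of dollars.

9000

Rearranging supply gives qs = 5p - 102. Setting quantity demanded equal to quantity supplied, 1068 - 4p = 5p - 102, gives p* = 130 and q* = 548.
Since 90 < 130, the ceiling is binding.
At p = 90: qd = 1068 - 4·90 = 708 and qs = 5·90 - 102 = 348.
Quantity traded falls to 348. At q = 348 the demand price is (1068 - 348)/4 = 180 and the supply price is (102 + 348)/5 = 90.
Deadweight loss = ½ · (180 - 90) · (548 - 348) = ½ · 90 · 200 = 9000.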